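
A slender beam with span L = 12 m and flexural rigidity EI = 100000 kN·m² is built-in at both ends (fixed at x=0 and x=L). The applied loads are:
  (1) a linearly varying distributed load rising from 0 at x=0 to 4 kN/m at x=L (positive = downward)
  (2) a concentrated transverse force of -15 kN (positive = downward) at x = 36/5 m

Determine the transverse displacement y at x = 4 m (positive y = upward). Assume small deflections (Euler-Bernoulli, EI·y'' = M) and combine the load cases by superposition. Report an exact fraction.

y(4) = 16/703125 m

Load 1 — triangular load w₀=4 kN/m (0→w₀ over full span):
  y_1 = -w₀x²(L-x)²(x+2L)/(120LEI) = -4·4²·(12-4)²·(4+2·12)/(120·12·100000) = -112/140625 m
Load 2 — point force P=-15 kN at a=36/5 m (b=L-a=24/5):
  y_2 = -Pb²x²(3aL-(3a+b)x)/(6L³EI)  [x≤a] = -(-15)·(24/5)²·4²·(3·(36/5)·12-(3·(36/5)+(24/5))·4)/(6·12³·100000) = 64/78125 m
Superposition: y = Σ y_i = 16/703125 m ≈ 0.000023 m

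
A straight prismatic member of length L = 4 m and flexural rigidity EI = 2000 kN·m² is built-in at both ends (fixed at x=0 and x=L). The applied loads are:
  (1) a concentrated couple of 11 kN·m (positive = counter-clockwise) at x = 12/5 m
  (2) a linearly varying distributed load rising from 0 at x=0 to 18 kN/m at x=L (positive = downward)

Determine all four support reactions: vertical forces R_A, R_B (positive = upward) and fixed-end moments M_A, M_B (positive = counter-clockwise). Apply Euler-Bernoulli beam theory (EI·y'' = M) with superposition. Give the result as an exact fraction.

R_A = 369/25 kN, M_A = 328/25 kN·m, R_B = 531/25 kN, M_B = -327/25 kN·m

Load 1 — applied couple M₀=11 kN·m at a=12/5 m (b=L-a=8/5):
  R_A = 6M₀ab/L³ = 6·11·(12/5)·(8/5)/4³ = 99/25 kN
  M_A = M₀b(2a-b)/L² = 11·(8/5)·(2·(12/5)-(8/5))/4² = 88/25 kN·m
  R_B = -6M₀ab/L³ = -6·11·(12/5)·(8/5)/4³ = -99/25 kN
  M_B = M₀a(2b-a)/L² = 11·(12/5)·(2·(8/5)-(12/5))/4² = 33/25 kN·m
Load 2 — triangular load w₀=18 kN/m (0→w₀ over full span):
  R_A = 3w₀L/20 = 3·18·4/20 = 54/5 kN
  M_A = w₀L²/30 = 18·4²/30 = 48/5 kN·m
  R_B = 7w₀L/20 = 7·18·4/20 = 126/5 kN
  M_B = -w₀L²/20 = -18·4²/20 = -72/5 kN·m
Superposition: R_A = 369/25 kN, M_A = 328/25 kN·m, R_B = 531/25 kN, M_B = -327/25 kN·m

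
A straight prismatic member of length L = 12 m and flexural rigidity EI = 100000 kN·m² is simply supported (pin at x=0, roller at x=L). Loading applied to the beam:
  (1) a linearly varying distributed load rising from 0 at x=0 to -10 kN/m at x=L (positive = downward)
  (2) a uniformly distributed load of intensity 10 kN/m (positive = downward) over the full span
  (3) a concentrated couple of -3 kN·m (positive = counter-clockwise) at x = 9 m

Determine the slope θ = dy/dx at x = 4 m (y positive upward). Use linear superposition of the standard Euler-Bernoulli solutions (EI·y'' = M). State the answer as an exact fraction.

Load 1 — triangular load w₀=-10 kN/m (0→w₀ over full span):
  θ_1 = -w₀(7L⁴-30L²x²+15x⁴)/(360LEI) = -(-10)·(7·12⁴-30·12²·4²+15·4⁴)/(360·12·100000) = 52/28125 rad
Load 2 — uniform load w=10 kN/m over full span:
  θ_2 = -w(L³-6Lx²+4x³)/(24EI) = -10·(12³-6·12·4²+4·4³)/(24·100000) = -13/3750 rad
Load 3 — applied couple M₀=-3 kN·m at a=9 m (b=L-a=3):
  θ_3 = (M₀x²/(2L)+C₁)/EI  [x≤a] with C₁=M₀(3b²-L²)/(6L)=39/8 = ((-3)·4²/(2·12)+(39/8))/100000 = 23/800000 rad
Superposition: θ = Σ θ_i = -11441/7200000 rad ≈ -0.001589 rad

θ(4) = -11441/7200000 rad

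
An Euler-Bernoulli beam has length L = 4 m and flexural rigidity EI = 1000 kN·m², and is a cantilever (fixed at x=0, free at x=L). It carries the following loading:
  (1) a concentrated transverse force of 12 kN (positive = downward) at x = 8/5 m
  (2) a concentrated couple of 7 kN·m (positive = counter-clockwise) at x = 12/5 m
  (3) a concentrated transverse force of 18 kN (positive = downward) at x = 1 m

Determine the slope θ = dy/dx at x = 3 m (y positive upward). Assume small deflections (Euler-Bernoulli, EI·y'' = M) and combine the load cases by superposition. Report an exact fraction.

Load 1 — point force P=12 kN at a=8/5 m (b=L-a=12/5):
  θ_1 = -Pa²/(2EI)  [x>a] = -12·(8/5)²/(2·1000) = -48/3125 rad
Load 2 — applied couple M₀=7 kN·m at a=12/5 m (b=L-a=8/5):
  θ_2 = M₀a/EI  [x>a] = 7·(12/5)/1000 = 21/1250 rad
Load 3 — point force P=18 kN at a=1 m (b=L-a=3):
  θ_3 = -Pa²/(2EI)  [x>a] = -18·1²/(2·1000) = -9/1000 rad
Superposition: θ = Σ θ_i = -189/25000 rad ≈ -0.007560 rad

θ(3) = -189/25000 rad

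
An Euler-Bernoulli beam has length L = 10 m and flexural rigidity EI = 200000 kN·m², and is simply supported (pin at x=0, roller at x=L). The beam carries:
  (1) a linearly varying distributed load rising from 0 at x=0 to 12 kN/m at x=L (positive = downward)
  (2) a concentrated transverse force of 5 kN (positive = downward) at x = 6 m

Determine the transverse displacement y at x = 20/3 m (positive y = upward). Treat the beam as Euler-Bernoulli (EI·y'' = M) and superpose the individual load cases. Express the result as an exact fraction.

y(20/3) = -9571/2430000 m

Load 1 — triangular load w₀=12 kN/m (0→w₀ over full span):
  y_1 = -w₀x(7L⁴-10L²x²+3x⁴)/(360LEI) = -12·(20/3)·(7·10⁴-10·10²·(20/3)²+3·(20/3)⁴)/(360·10·200000) = -17/4860 m
Load 2 — point force P=5 kN at a=6 m (b=L-a=4):
  y_2 = -Pa(L-x)(2Lx-a²-x²)/(6LEI)  [x>a] = -5·6·(10-(20/3))·(2·10·(20/3)-6²-(20/3)²)/(6·10·200000) = -119/270000 m
Superposition: y = Σ y_i = -9571/2430000 m ≈ -0.003939 m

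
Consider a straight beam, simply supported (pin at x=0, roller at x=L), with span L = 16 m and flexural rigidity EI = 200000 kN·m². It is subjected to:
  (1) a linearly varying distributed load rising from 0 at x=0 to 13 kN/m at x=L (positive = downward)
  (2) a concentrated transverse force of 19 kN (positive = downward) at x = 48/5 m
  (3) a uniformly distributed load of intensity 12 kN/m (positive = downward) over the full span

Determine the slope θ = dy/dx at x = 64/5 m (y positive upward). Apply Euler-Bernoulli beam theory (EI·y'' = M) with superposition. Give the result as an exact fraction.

θ(64/5) = 243518/17578125 rad

Load 1 — triangular load w₀=13 kN/m (0→w₀ over full span):
  θ_1 = -w₀(7L⁴-30L²x²+15x⁴)/(360LEI) = -13·(7·16⁴-30·16²·(64/5)²+15·(64/5)⁴)/(360·16·200000) = 78728/17578125 rad
Load 2 — point force P=19 kN at a=48/5 m (b=L-a=32/5):
  θ_2 = -Pa(2L²-6Lx+3x²+a²)/(6LEI)  [x>a] = -19·(48/5)·(2·16²-6·16·(64/5)+3·(64/5)²+(48/5)²)/(6·16·200000) = 494/390625 rad
Load 3 — uniform load w=12 kN/m over full span:
  θ_3 = -w(L³-6Lx²+4x³)/(24EI) = -12·(16³-6·16·(64/5)²+4·(64/5)³)/(24·200000) = 3168/390625 rad
Superposition: θ = Σ θ_i = 243518/17578125 rad ≈ 0.013853 rad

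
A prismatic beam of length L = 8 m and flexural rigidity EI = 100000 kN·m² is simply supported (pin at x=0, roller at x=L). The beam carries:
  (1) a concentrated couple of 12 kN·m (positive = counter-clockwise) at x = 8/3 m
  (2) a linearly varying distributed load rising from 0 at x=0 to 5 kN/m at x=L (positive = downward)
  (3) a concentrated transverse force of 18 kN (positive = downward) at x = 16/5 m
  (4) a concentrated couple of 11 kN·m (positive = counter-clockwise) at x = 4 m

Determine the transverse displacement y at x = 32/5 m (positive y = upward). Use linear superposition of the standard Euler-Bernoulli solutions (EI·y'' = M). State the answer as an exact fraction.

y(32/5) = -188161/117187500 m

Load 1 — applied couple M₀=12 kN·m at a=8/3 m (b=L-a=16/3):
  y_1 = (M₀x³/(6L)-M₀(x-a)²/2+C₁x)/EI  [x>a] with C₁=M₀(3b²-L²)/(6L)=16/3 = (12·(32/5)³/(6·8)-12·((32/5)-(8/3))²/2+(16/3)·(32/5))/100000 = 188/1171875 m
Load 2 — triangular load w₀=5 kN/m (0→w₀ over full span):
  y_2 = -w₀x(7L⁴-10L²x²+3x⁴)/(360LEI) = -5·(32/5)·(7·8⁴-10·8²·(32/5)²+3·(32/5)⁴)/(360·8·100000) = -8128/9765625 m
Load 3 — point force P=18 kN at a=16/5 m (b=L-a=24/5):
  y_3 = -Pa(L-x)(2Lx-a²-x²)/(6LEI)  [x>a] = -18·(16/5)·(8-(32/5))·(2·8·(32/5)-(16/5)²-(32/5)²)/(6·8·100000) = -384/390625 m
Load 4 — applied couple M₀=11 kN·m at a=4 m (b=L-a=4):
  y_4 = (M₀x³/(6L)-M₀(x-a)²/2+C₁x)/EI  [x>a] with C₁=M₀(3b²-L²)/(6L)=-11/3 = (11·(32/5)³/(6·8)-11·((32/5)-4)²/2+(-11/3)·(32/5))/100000 = 77/1562500 m
Superposition: y = Σ y_i = -188161/117187500 m ≈ -0.001606 m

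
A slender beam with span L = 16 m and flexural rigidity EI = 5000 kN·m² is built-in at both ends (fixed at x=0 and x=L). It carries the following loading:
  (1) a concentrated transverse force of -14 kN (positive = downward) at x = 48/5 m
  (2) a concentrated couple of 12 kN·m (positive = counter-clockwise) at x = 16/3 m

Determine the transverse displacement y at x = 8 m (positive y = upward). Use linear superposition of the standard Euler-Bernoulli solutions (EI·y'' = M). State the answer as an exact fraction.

Load 1 — point force P=-14 kN at a=48/5 m (b=L-a=32/5):
  y_1 = -Pb²x²(3aL-(3a+b)x)/(6L³EI)  [x≤a] = -(-14)·(32/5)²·8²·(3·(48/5)·16-(3·(48/5)+(32/5))·8)/(6·16³·5000) = 12544/234375 m
Load 2 — applied couple M₀=12 kN·m at a=16/3 m (b=L-a=32/3):
  y_2 = (R_Ax³/6 - M_Ax²/2 - M₀(x-a)²/2)/EI  [x>a] with R_A=1, M_A=0 = (1·8³/6 - 0·8²/2 - 12·(8-(16/3))²/2)/5000 = 16/1875 m
Superposition: y = Σ y_i = 4848/78125 m ≈ 0.062054 m

y(8) = 4848/78125 m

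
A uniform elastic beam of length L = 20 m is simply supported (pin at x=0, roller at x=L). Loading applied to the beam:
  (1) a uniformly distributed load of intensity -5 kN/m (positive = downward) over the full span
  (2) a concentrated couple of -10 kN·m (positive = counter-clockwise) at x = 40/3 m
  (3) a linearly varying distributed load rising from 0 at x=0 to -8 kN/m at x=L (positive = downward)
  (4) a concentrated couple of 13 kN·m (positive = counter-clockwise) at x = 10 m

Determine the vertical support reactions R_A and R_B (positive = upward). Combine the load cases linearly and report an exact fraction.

Load 1 — uniform load w=-5 kN/m over full span:
  R_A = wL/2 = (-5)·20/2 = -50 kN
  R_B = wL/2 = (-5)·20/2 = -50 kN
Load 2 — applied couple M₀=-10 kN·m at a=40/3 m (b=L-a=20/3):
  R_A = M₀/L = (-10)/20 = -1/2 kN
  R_B = -M₀/L = -(-10)/20 = 1/2 kN
Load 3 — triangular load w₀=-8 kN/m (0→w₀ over full span):
  R_A = w₀L/6 = (-8)·20/6 = -80/3 kN
  R_B = w₀L/3 = (-8)·20/3 = -160/3 kN
Load 4 — applied couple M₀=13 kN·m at a=10 m (b=L-a=10):
  R_A = M₀/L = 13/20 kN
  R_B = -M₀/L = -13/20 kN
Superposition: R_A = -4591/60 kN, R_B = -6209/60 kN

R_A = -4591/60 kN, R_B = -6209/60 kN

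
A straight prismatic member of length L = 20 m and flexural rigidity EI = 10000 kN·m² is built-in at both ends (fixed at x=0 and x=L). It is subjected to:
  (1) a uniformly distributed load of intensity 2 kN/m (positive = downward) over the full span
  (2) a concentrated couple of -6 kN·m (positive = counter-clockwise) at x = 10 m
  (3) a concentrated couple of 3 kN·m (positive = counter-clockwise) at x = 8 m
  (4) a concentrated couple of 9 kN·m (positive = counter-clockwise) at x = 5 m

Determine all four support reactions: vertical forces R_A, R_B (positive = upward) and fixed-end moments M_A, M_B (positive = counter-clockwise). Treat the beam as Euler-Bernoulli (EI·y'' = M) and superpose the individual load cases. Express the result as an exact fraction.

R_A = 81089/4000 kN, M_A = 76607/1200 kN·m, R_B = 78911/4000 kN, M_B = -77273/1200 kN·m

Load 1 — uniform load w=2 kN/m over full span:
  R_A = wL/2 = 2·20/2 = 20 kN
  M_A = wL²/12 = 2·20²/12 = 200/3 kN·m
  R_B = wL/2 = 2·20/2 = 20 kN
  M_B = -wL²/12 = -2·20²/12 = -200/3 kN·m
Load 2 — applied couple M₀=-6 kN·m at a=10 m (b=L-a=10):
  R_A = 6M₀ab/L³ = 6·(-6)·10·10/20³ = -9/20 kN
  M_A = M₀b(2a-b)/L² = (-6)·10·(2·10-10)/20² = -3/2 kN·m
  R_B = -6M₀ab/L³ = -6·(-6)·10·10/20³ = 9/20 kN
  M_B = M₀a(2b-a)/L² = (-6)·10·(2·10-10)/20² = -3/2 kN·m
Load 3 — applied couple M₀=3 kN·m at a=8 m (b=L-a=12):
  R_A = 6M₀ab/L³ = 6·3·8·12/20³ = 27/125 kN
  M_A = M₀b(2a-b)/L² = 3·12·(2·8-12)/20² = 9/25 kN·m
  R_B = -6M₀ab/L³ = -6·3·8·12/20³ = -27/125 kN
  M_B = M₀a(2b-a)/L² = 3·8·(2·12-8)/20² = 24/25 kN·m
Load 4 — applied couple M₀=9 kN·m at a=5 m (b=L-a=15):
  R_A = 6M₀ab/L³ = 6·9·5·15/20³ = 81/160 kN
  M_A = M₀b(2a-b)/L² = 9·15·(2·5-15)/20² = -27/16 kN·m
  R_B = -6M₀ab/L³ = -6·9·5·15/20³ = -81/160 kN
  M_B = M₀a(2b-a)/L² = 9·5·(2·15-5)/20² = 45/16 kN·m
Superposition: R_A = 81089/4000 kN, M_A = 76607/1200 kN·m, R_B = 78911/4000 kN, M_B = -77273/1200 kN·m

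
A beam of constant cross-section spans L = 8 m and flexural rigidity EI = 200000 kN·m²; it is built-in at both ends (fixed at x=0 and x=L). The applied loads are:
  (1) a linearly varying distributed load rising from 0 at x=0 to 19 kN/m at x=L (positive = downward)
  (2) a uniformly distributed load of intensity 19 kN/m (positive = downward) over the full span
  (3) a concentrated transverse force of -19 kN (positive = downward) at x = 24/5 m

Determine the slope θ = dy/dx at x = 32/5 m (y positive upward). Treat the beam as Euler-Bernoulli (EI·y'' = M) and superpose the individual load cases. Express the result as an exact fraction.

θ(32/5) = 29317/58593750 rad

Load 1 — triangular load w₀=19 kN/m (0→w₀ over full span):
  θ_1 = -w₀(2x(L-x)(L-2x)(x+2L)+x²(L-x)²)/(120LEI) = -19·(2·(32/5)·(8-(32/5))·(8-2·(32/5))·((32/5)+2·8)+(32/5)²·(8-(32/5))²)/(120·8·200000) = 1216/5859375 rad
Load 2 — uniform load w=19 kN/m over full span:
  θ_2 = -wx(L-x)(L-2x)/(12EI) = -19·(32/5)·(8-(32/5))·(8-2·(32/5))/(12·200000) = 152/390625 rad
Load 3 — point force P=-19 kN at a=24/5 m (b=L-a=16/5):
  θ_3 = Pa²(L-x)(2bL-(3b+a)(L-x))/(2L³EI)  [x>a] = (-19)·(24/5)²·(8-(32/5))·(2·(16/5)·8-(3·(16/5)+(24/5))·(8-(32/5)))/(2·8³·200000) = -1881/19531250 rad
Superposition: θ = Σ θ_i = 29317/58593750 rad ≈ 0.000500 rad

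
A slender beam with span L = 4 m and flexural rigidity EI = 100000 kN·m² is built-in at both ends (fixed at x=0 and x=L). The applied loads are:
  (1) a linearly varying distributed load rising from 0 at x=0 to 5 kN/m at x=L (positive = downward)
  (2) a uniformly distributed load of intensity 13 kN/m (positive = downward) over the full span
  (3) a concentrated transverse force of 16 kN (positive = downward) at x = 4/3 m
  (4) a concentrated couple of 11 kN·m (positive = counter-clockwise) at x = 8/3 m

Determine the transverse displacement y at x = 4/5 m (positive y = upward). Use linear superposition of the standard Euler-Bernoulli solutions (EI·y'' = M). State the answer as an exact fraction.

y(4/5) = -222553/3164062500 m

Load 1 — triangular load w₀=5 kN/m (0→w₀ over full span):
  y_1 = -w₀x²(L-x)²(x+2L)/(120LEI) = -5·(4/5)²·(4-(4/5))²·((4/5)+2·4)/(120·4·100000) = -176/29296875 m
Load 2 — uniform load w=13 kN/m over full span:
  y_2 = -wx²(L-x)²/(24EI) = -13·(4/5)²·(4-(4/5))²/(24·100000) = -208/5859375 m
Load 3 — point force P=16 kN at a=4/3 m (b=L-a=8/3):
  y_3 = -Pb²x²(3aL-(3a+b)x)/(6L³EI)  [x≤a] = -16·(8/3)²·(4/5)²·(3·(4/3)·4-(3·(4/3)+(8/3))·(4/5))/(6·4³·100000) = -128/6328125 m
Load 4 — applied couple M₀=11 kN·m at a=8/3 m (b=L-a=4/3):
  y_4 = (R_Ax³/6 - M_Ax²/2)/EI  [x≤a] with R_A=11/3, M_A=11/3 = ((11/3)·(4/5)³/6 - (11/3)·(4/5)²/2)/100000 = -121/14062500 m
Superposition: y = Σ y_i = -222553/3164062500 m ≈ -0.000070 m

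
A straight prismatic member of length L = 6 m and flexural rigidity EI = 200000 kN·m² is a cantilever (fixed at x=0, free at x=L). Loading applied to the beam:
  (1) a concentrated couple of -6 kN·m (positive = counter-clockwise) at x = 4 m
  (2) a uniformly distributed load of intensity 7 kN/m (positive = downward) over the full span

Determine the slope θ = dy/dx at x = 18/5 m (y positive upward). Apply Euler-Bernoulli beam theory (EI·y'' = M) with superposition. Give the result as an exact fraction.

Load 1 — applied couple M₀=-6 kN·m at a=4 m (b=L-a=2):
  θ_1 = M₀x/EI  [x≤a] = (-6)·(18/5)/200000 = -27/250000 rad
Load 2 — uniform load w=7 kN/m over full span:
  θ_2 = -wx(x²-3Lx+3L²)/(6EI) = -7·(18/5)·((18/5)²-3·6·(18/5)+3·6²)/(6·200000) = -7371/6250000 rad
Superposition: θ = Σ θ_i = -4023/3125000 rad ≈ -0.001287 rad

θ(18/5) = -4023/3125000 rad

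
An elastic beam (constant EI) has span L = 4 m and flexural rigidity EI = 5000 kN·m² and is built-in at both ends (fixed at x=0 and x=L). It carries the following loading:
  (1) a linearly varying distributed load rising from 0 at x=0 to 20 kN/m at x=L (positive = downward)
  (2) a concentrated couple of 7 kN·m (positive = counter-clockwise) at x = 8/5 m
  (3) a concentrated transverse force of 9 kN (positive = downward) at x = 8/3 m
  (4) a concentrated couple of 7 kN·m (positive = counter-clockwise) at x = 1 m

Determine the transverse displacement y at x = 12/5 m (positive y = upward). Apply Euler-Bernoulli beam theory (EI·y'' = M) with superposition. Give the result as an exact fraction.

Load 1 — triangular load w₀=20 kN/m (0→w₀ over full span):
  y_1 = -w₀x²(L-x)²(x+2L)/(120LEI) = -20·(12/5)²·(4-(12/5))²·((12/5)+2·4)/(120·4·5000) = -2496/1953125 m
Load 2 — applied couple M₀=7 kN·m at a=8/5 m (b=L-a=12/5):
  y_2 = (R_Ax³/6 - M_Ax²/2 - M₀(x-a)²/2)/EI  [x>a] with R_A=63/25, M_A=21/25 = ((63/25)·(12/5)³/6 - (21/25)·(12/5)²/2 - 7·((12/5)-(8/5))²/2)/5000 = 448/1953125 m
Load 3 — point force P=9 kN at a=8/3 m (b=L-a=4/3):
  y_3 = -Pb²x²(3aL-(3a+b)x)/(6L³EI)  [x≤a] = -9·(4/3)²·(12/5)²·(3·(8/3)·4-(3·(8/3)+(4/3))·(12/5))/(6·4³·5000) = -36/78125 m
Load 4 — applied couple M₀=7 kN·m at a=1 m (b=L-a=3):
  y_4 = (R_Ax³/6 - M_Ax²/2 - M₀(x-a)²/2)/EI  [x>a] with R_A=63/32, M_A=-21/16 = ((63/32)·(12/5)³/6 - (-21/16)·(12/5)²/2 - 7·((12/5)-1)²/2)/5000 = 91/312500 m
Superposition: y = Σ y_i = -9517/7812500 m ≈ -0.001218 m

y(12/5) = -9517/7812500 m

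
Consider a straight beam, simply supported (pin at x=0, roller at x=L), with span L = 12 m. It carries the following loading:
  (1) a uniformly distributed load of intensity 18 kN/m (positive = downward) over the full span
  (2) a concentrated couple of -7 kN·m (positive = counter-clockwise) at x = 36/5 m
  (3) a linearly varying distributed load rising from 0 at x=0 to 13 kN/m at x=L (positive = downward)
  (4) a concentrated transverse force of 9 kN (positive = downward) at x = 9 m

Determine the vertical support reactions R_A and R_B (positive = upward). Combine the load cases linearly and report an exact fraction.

Load 1 — uniform load w=18 kN/m over full span:
  R_A = wL/2 = 18·12/2 = 108 kN
  R_B = wL/2 = 18·12/2 = 108 kN
Load 2 — applied couple M₀=-7 kN·m at a=36/5 m (b=L-a=24/5):
  R_A = M₀/L = (-7)/12 = -7/12 kN
  R_B = -M₀/L = -(-7)/12 = 7/12 kN
Load 3 — triangular load w₀=13 kN/m (0→w₀ over full span):
  R_A = w₀L/6 = 13·12/6 = 26 kN
  R_B = w₀L/3 = 13·12/3 = 52 kN
Load 4 — point force P=9 kN at a=9 m (b=L-a=3):
  R_A = Pb/L = 9·3/12 = 9/4 kN
  R_B = Pa/L = 9·9/12 = 27/4 kN
Superposition: R_A = 407/3 kN, R_B = 502/3 kN

R_A = 407/3 kN, R_B = 502/3 kN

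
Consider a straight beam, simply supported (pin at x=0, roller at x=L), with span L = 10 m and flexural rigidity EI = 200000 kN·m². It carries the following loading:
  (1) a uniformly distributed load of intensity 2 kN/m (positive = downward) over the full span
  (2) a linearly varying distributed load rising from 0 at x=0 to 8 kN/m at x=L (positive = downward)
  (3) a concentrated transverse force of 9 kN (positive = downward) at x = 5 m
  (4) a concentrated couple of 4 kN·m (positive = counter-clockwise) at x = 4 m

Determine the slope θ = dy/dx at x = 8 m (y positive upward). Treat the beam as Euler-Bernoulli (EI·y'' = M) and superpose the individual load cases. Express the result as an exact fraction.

Load 1 — uniform load w=2 kN/m over full span:
  θ_1 = -w(L³-6Lx²+4x³)/(24EI) = -2·(10³-6·10·8²+4·8³)/(24·200000) = 33/100000 rad
Load 2 — triangular load w₀=8 kN/m (0→w₀ over full span):
  θ_2 = -w₀(7L⁴-30L²x²+15x⁴)/(360LEI) = -8·(7·10⁴-30·10²·8²+15·8⁴)/(360·10·200000) = 757/1125000 rad
Load 3 — point force P=9 kN at a=5 m (b=L-a=5):
  θ_3 = -Pa(2L²-6Lx+3x²+a²)/(6LEI)  [x>a] = -9·5·(2·10²-6·10·8+3·8²+5²)/(6·10·200000) = 189/800000 rad
Load 4 — applied couple M₀=4 kN·m at a=4 m (b=L-a=6):
  θ_4 = (M₀x²/(2L)-M₀(x-a)+C₁)/EI  [x>a] with C₁=M₀(3b²-L²)/(6L)=8/15 = (4·8²/(2·10)-4·(8-4)+(8/15))/200000 = -1/75000 rad
Superposition: θ = Σ θ_i = 44129/36000000 rad ≈ 0.001226 rad

θ(8) = 44129/36000000 rad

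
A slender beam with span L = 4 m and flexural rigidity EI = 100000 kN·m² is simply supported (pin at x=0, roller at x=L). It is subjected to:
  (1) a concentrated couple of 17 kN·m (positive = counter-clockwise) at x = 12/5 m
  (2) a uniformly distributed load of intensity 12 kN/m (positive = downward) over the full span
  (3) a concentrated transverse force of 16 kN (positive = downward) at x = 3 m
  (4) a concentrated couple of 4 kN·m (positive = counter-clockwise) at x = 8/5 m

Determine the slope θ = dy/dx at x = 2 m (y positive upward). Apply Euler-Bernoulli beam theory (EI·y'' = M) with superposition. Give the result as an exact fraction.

θ(2) = 61/5000000 rad

Load 1 — applied couple M₀=17 kN·m at a=12/5 m (b=L-a=8/5):
  θ_1 = (M₀x²/(2L)+C₁)/EI  [x≤a] with C₁=M₀(3b²-L²)/(6L)=-442/75 = (17·2²/(2·4)+(-442/75))/100000 = 391/15000000 rad
Load 2 — uniform load w=12 kN/m over full span:
  θ_2 = -w(L³-6Lx²+4x³)/(24EI) = -12·(4³-6·4·2²+4·2³)/(24·100000) = 0 rad
Load 3 — point force P=16 kN at a=3 m (b=L-a=1):
  θ_3 = -Pb(L²-b²-3x²)/(6LEI)  [x≤a] = -16·1·(4²-1²-3·2²)/(6·4·100000) = -1/50000 rad
Load 4 — applied couple M₀=4 kN·m at a=8/5 m (b=L-a=12/5):
  θ_4 = (M₀x²/(2L)-M₀(x-a)+C₁)/EI  [x>a] with C₁=M₀(3b²-L²)/(6L)=16/75 = (4·2²/(2·4)-4·(2-(8/5))+(16/75))/100000 = 23/3750000 rad
Superposition: θ = Σ θ_i = 61/5000000 rad ≈ 0.000012 rad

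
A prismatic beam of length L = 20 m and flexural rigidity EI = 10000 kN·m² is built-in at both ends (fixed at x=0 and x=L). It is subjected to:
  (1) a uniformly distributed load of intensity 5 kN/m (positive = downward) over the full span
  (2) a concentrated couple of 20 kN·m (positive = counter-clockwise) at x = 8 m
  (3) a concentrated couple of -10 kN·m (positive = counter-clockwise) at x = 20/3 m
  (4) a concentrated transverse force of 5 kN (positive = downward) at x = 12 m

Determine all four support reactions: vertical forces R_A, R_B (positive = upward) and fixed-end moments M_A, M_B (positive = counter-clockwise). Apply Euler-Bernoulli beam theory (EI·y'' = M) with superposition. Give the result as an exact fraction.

Load 1 — uniform load w=5 kN/m over full span:
  R_A = wL/2 = 5·20/2 = 50 kN
  M_A = wL²/12 = 5·20²/12 = 500/3 kN·m
  R_B = wL/2 = 5·20/2 = 50 kN
  M_B = -wL²/12 = -5·20²/12 = -500/3 kN·m
Load 2 — applied couple M₀=20 kN·m at a=8 m (b=L-a=12):
  R_A = 6M₀ab/L³ = 6·20·8·12/20³ = 36/25 kN
  M_A = M₀b(2a-b)/L² = 20·12·(2·8-12)/20² = 12/5 kN·m
  R_B = -6M₀ab/L³ = -6·20·8·12/20³ = -36/25 kN
  M_B = M₀a(2b-a)/L² = 20·8·(2·12-8)/20² = 32/5 kN·m
Load 3 — applied couple M₀=-10 kN·m at a=20/3 m (b=L-a=40/3):
  R_A = 6M₀ab/L³ = 6·(-10)·(20/3)·(40/3)/20³ = -2/3 kN
  M_A = M₀b(2a-b)/L² = (-10)·(40/3)·(2·(20/3)-(40/3))/20² = 0 kN·m
  R_B = -6M₀ab/L³ = -6·(-10)·(20/3)·(40/3)/20³ = 2/3 kN
  M_B = M₀a(2b-a)/L² = (-10)·(20/3)·(2·(40/3)-(20/3))/20² = -10/3 kN·m
Load 4 — point force P=5 kN at a=12 m (b=L-a=8):
  R_A = Pb²(3a+b)/L³ = 5·8²·(3·12+8)/20³ = 44/25 kN
  M_A = Pab²/L² = 5·12·8²/20² = 48/5 kN·m
  R_B = Pa²(a+3b)/L³ = 5·12²·(12+3·8)/20³ = 81/25 kN
  M_B = -Pa²b/L² = -5·12²·8/20² = -72/5 kN·m
Superposition: R_A = 788/15 kN, M_A = 536/3 kN·m, R_B = 787/15 kN, M_B = -178 kN·m

R_A = 788/15 kN, M_A = 536/3 kN·m, R_B = 787/15 kN, M_B = -178 kN·m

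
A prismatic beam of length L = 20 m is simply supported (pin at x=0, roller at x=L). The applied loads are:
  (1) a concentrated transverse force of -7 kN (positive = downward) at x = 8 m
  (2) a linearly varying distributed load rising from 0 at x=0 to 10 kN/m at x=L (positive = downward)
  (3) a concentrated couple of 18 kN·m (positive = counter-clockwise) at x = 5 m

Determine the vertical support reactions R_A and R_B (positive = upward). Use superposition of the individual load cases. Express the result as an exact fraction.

Load 1 — point force P=-7 kN at a=8 m (b=L-a=12):
  R_A = Pb/L = (-7)·12/20 = -21/5 kN
  R_B = Pa/L = (-7)·8/20 = -14/5 kN
Load 2 — triangular load w₀=10 kN/m (0→w₀ over full span):
  R_A = w₀L/6 = 10·20/6 = 100/3 kN
  R_B = w₀L/3 = 10·20/3 = 200/3 kN
Load 3 — applied couple M₀=18 kN·m at a=5 m (b=L-a=15):
  R_A = M₀/L = 18/20 = 9/10 kN
  R_B = -M₀/L = -18/20 = -9/10 kN
Superposition: R_A = 901/30 kN, R_B = 1889/30 kN

R_A = 901/30 kN, R_B = 1889/30 kN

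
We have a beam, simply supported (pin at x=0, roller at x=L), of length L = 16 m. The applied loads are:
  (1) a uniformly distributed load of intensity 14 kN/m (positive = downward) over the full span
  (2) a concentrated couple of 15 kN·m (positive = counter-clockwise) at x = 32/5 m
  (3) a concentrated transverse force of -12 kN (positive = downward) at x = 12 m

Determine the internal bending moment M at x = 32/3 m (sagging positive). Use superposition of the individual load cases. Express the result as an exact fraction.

M(32/3) = 3251/9 kN·m

Load 1 — uniform load w=14 kN/m over full span:
  M_1 = wx(L-x)/2 = 14·(32/3)·(16-(32/3))/2 = 3584/9 kN·m
Load 2 — applied couple M₀=15 kN·m at a=32/5 m (b=L-a=48/5):
  M_2 = M₀x/L - M₀  [x>a] = 15·(32/3)/16 - 15 = -5 kN·m
Load 3 — point force P=-12 kN at a=12 m (b=L-a=4):
  M_3 = Pbx/L  [x≤a] = (-12)·4·(32/3)/16 = -32 kN·m
Superposition: M = Σ M_i = 3251/9 kN·m ≈ 361.222222 kN·m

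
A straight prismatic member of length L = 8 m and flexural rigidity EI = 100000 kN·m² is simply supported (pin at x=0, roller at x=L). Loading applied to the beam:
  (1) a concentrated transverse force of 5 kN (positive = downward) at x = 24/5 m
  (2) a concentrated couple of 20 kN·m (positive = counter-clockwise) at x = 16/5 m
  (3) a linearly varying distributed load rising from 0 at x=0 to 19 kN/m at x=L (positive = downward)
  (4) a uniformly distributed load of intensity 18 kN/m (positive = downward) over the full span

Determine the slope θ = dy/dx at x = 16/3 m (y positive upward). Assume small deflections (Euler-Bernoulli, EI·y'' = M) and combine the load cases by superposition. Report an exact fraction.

Load 1 — point force P=5 kN at a=24/5 m (b=L-a=16/5):
  θ_1 = -Pa(2L²-6Lx+3x²+a²)/(6LEI)  [x>a] = -5·(24/5)·(2·8²-6·8·(16/3)+3·(16/3)²+(24/5)²)/(6·8·100000) = 23/234375 rad
Load 2 — applied couple M₀=20 kN·m at a=16/5 m (b=L-a=24/5):
  θ_2 = (M₀x²/(2L)-M₀(x-a)+C₁)/EI  [x>a] with C₁=M₀(3b²-L²)/(6L)=32/15 = (20·(16/3)²/(2·8)-20·((16/3)-(16/5))+(32/15))/100000 = -7/140625 rad
Load 3 — triangular load w₀=19 kN/m (0→w₀ over full span):
  θ_3 = -w₀(7L⁴-30L²x²+15x⁴)/(360LEI) = -19·(7·8⁴-30·8²·(16/3)²+15·(16/3)⁴)/(360·8·100000) = 3458/3796875 rad
Load 4 — uniform load w=18 kN/m over full span:
  θ_4 = -w(L³-6Lx²+4x³)/(24EI) = -18·(8³-6·8·(16/3)²+4·(16/3)³)/(24·100000) = 52/28125 rad
Superposition: θ = Σ θ_i = 53308/18984375 rad ≈ 0.002808 rad

θ(16/3) = 53308/18984375 rad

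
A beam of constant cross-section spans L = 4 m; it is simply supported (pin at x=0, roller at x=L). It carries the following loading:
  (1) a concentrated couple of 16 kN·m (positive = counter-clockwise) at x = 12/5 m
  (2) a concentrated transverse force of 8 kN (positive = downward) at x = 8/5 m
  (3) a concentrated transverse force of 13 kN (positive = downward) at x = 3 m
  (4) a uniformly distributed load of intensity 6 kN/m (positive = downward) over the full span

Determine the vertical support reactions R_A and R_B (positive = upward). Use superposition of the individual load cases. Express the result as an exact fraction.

R_A = 481/20 kN, R_B = 419/20 kN

Load 1 — applied couple M₀=16 kN·m at a=12/5 m (b=L-a=8/5):
  R_A = M₀/L = 16/4 = 4 kN
  R_B = -M₀/L = -16/4 = -4 kN
Load 2 — point force P=8 kN at a=8/5 m (b=L-a=12/5):
  R_A = Pb/L = 8·(12/5)/4 = 24/5 kN
  R_B = Pa/L = 8·(8/5)/4 = 16/5 kN
Load 3 — point force P=13 kN at a=3 m (b=L-a=1):
  R_A = Pb/L = 13·1/4 = 13/4 kN
  R_B = Pa/L = 13·3/4 = 39/4 kN
Load 4 — uniform load w=6 kN/m over full span:
  R_A = wL/2 = 6·4/2 = 12 kN
  R_B = wL/2 = 6·4/2 = 12 kN
Superposition: R_A = 481/20 kN, R_B = 419/20 kN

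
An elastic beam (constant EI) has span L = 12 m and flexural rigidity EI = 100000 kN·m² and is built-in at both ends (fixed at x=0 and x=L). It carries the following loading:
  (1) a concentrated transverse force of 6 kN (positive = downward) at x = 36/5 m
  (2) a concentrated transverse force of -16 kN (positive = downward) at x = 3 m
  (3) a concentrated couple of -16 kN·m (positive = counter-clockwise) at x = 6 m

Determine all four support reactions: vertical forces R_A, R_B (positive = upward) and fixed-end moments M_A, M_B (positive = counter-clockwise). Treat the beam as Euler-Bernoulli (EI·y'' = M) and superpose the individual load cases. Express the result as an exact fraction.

R_A = -3347/250 kN, M_A = -3011/125 kN·m, R_B = 847/250 kN, M_B = -671/125 kN·m

Load 1 — point force P=6 kN at a=36/5 m (b=L-a=24/5):
  R_A = Pb²(3a+b)/L³ = 6·(24/5)²·(3·(36/5)+(24/5))/12³ = 264/125 kN
  M_A = Pab²/L² = 6·(36/5)·(24/5)²/12² = 864/125 kN·m
  R_B = Pa²(a+3b)/L³ = 6·(36/5)²·((36/5)+3·(24/5))/12³ = 486/125 kN
  M_B = -Pa²b/L² = -6·(36/5)²·(24/5)/12² = -1296/125 kN·m
Load 2 — point force P=-16 kN at a=3 m (b=L-a=9):
  R_A = Pb²(3a+b)/L³ = (-16)·9²·(3·3+9)/12³ = -27/2 kN
  M_A = Pab²/L² = (-16)·3·9²/12² = -27 kN·m
  R_B = Pa²(a+3b)/L³ = (-16)·3²·(3+3·9)/12³ = -5/2 kN
  M_B = -Pa²b/L² = -(-16)·3²·9/12² = 9 kN·m
Load 3 — applied couple M₀=-16 kN·m at a=6 m (b=L-a=6):
  R_A = 6M₀ab/L³ = 6·(-16)·6·6/12³ = -2 kN
  M_A = M₀b(2a-b)/L² = (-16)·6·(2·6-6)/12² = -4 kN·m
  R_B = -6M₀ab/L³ = -6·(-16)·6·6/12³ = 2 kN
  M_B = M₀a(2b-a)/L² = (-16)·6·(2·6-6)/12² = -4 kN·m
Superposition: R_A = -3347/250 kN, M_A = -3011/125 kN·m, R_B = 847/250 kN, M_B = -671/125 kN·m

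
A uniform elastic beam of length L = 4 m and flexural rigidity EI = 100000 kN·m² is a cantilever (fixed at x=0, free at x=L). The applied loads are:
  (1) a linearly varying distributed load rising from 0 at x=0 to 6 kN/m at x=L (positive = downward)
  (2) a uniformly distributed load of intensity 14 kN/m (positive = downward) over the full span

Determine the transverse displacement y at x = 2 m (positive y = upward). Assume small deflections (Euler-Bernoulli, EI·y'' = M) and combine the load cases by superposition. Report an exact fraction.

y(2) = -1553/750000 m

Load 1 — triangular load w₀=6 kN/m (0→w₀ over full span):
  y_1 = (w₀Lx³/12-w₀L²x²/6-w₀x⁵/(120L))/EI = (6·4·2³/12-6·4²·2²/6-6·2⁵/(120·4))/100000 = -121/250000 m
Load 2 — uniform load w=14 kN/m over full span:
  y_2 = -wx²(x²-4Lx+6L²)/(24EI) = -14·2²·(2²-4·4·2+6·4²)/(24·100000) = -119/75000 m
Superposition: y = Σ y_i = -1553/750000 m ≈ -0.002071 m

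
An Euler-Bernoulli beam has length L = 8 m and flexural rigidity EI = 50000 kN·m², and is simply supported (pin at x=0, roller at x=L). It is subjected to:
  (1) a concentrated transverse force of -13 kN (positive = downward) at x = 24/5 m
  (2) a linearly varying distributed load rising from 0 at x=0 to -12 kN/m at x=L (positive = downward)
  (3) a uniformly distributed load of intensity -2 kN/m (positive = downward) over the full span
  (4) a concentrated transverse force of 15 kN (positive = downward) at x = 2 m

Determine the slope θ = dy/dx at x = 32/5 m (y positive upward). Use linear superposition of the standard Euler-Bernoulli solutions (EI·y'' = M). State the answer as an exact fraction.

θ(32/5) = -553919/187500000 rad

Load 1 — point force P=-13 kN at a=24/5 m (b=L-a=16/5):
  θ_1 = -Pa(2L²-6Lx+3x²+a²)/(6LEI)  [x>a] = -(-13)·(24/5)·(2·8²-6·8·(32/5)+3·(32/5)²+(24/5)²)/(6·8·50000) = -338/390625 rad
Load 2 — triangular load w₀=-12 kN/m (0→w₀ over full span):
  θ_2 = -w₀(7L⁴-30L²x²+15x⁴)/(360LEI) = -(-12)·(7·8⁴-30·8²·(32/5)²+15·(32/5)⁴)/(360·8·50000) = -12112/5859375 rad
Load 3 — uniform load w=-2 kN/m over full span:
  θ_3 = -w(L³-6Lx²+4x³)/(24EI) = -(-2)·(8³-6·8·(32/5)²+4·(32/5)³)/(24·50000) = -264/390625 rad
Load 4 — point force P=15 kN at a=2 m (b=L-a=6):
  θ_4 = -Pa(2L²-6Lx+3x²+a²)/(6LEI)  [x>a] = -15·2·(2·8²-6·8·(32/5)+3·(32/5)²+2²)/(6·8·50000) = 327/500000 rad
Superposition: θ = Σ θ_i = -553919/187500000 rad ≈ -0.002954 rad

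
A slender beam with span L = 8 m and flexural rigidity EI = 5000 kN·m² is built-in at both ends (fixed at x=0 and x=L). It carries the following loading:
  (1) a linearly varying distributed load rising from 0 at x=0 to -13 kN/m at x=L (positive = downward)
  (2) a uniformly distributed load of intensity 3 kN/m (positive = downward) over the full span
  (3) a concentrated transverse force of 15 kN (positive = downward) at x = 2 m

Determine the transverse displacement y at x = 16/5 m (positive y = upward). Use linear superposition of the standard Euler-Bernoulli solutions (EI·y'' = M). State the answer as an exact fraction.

y(16/5) = 40041/19531250 m

Load 1 — triangular load w₀=-13 kN/m (0→w₀ over full span):
  y_1 = -w₀x²(L-x)²(x+2L)/(120LEI) = -(-13)·(16/5)²·(8-(16/5))²·((16/5)+2·8)/(120·8·5000) = 119808/9765625 m
Load 2 — uniform load w=3 kN/m over full span:
  y_2 = -wx²(L-x)²/(24EI) = -3·(16/5)²·(8-(16/5))²/(24·5000) = -2304/390625 m
Load 3 — point force P=15 kN at a=2 m (b=L-a=6):
  y_3 = -Pa²(L-x)²(3bL-(3b+a)(L-x))/(6L³EI)  [x>a] = -15·2²·(8-(16/5))²·(3·6·8-(3·6+2)·(8-(16/5)))/(6·8³·5000) = -27/6250 m
Superposition: y = Σ y_i = 40041/19531250 m ≈ 0.002050 m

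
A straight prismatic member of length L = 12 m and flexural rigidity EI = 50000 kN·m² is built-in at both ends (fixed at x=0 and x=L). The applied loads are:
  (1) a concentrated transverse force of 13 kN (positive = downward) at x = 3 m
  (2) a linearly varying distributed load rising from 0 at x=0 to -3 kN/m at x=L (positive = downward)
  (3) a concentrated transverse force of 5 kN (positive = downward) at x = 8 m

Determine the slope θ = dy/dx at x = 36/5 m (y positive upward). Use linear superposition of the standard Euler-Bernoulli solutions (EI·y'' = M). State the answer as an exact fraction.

Load 1 — point force P=13 kN at a=3 m (b=L-a=9):
  θ_1 = Pa²(L-x)(2bL-(3b+a)(L-x))/(2L³EI)  [x>a] = 13·3²·(12-(36/5))·(2·9·12-(3·9+3)·(12-(36/5)))/(2·12³·50000) = 117/500000 rad
Load 2 — triangular load w₀=-3 kN/m (0→w₀ over full span):
  θ_2 = -w₀(2x(L-x)(L-2x)(x+2L)+x²(L-x)²)/(120LEI) = -(-3)·(2·(36/5)·(12-(36/5))·(12-2·(36/5))·((36/5)+2·12)+(36/5)²·(12-(36/5))²)/(120·12·50000) = -324/1953125 rad
Load 3 — point force P=5 kN at a=8 m (b=L-a=4):
  θ_3 = -Pb²x(2aL-(3a+b)x)/(2L³EI)  [x≤a] = -5·4²·(36/5)·(2·8·12-(3·8+4)·(36/5))/(2·12³·50000) = 1/31250 rad
Superposition: θ = Σ θ_i = 6257/62500000 rad ≈ 0.000100 rad

θ(36/5) = 6257/62500000 rad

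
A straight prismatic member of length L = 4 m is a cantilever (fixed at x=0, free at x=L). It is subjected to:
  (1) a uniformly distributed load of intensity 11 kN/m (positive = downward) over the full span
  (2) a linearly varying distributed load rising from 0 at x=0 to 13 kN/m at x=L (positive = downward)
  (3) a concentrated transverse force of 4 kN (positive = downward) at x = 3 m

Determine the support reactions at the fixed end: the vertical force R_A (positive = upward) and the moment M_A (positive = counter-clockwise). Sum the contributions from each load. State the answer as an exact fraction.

R_A = 74 kN, M_A = 508/3 kN·m

Load 1 — uniform load w=11 kN/m over full span:
  R_A = wL = 11·4 = 44 kN
  M_A = wL²/2 = 11·4²/2 = 88 kN·m
Load 2 — triangular load w₀=13 kN/m (0→w₀ over full span):
  R_A = w₀L/2 = 13·4/2 = 26 kN
  M_A = w₀L²/3 = 13·4²/3 = 208/3 kN·m
Load 3 — point force P=4 kN at a=3 m (b=L-a=1):
  R_A = P = 4 kN
  M_A = Pa = 4·3 = 12 kN·m
Superposition: R_A = 74 kN, M_A = 508/3 kN·m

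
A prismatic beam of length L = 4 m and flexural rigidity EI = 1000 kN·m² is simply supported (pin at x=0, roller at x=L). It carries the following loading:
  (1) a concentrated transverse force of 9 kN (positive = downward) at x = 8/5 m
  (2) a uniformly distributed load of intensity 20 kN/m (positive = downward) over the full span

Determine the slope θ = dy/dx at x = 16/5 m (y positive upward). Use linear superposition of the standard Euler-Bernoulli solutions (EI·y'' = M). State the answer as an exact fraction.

θ(16/5) = 768/15625 rad

Load 1 — point force P=9 kN at a=8/5 m (b=L-a=12/5):
  θ_1 = -Pa(2L²-6Lx+3x²+a²)/(6LEI)  [x>a] = -9·(8/5)·(2·4²-6·4·(16/5)+3·(16/5)²+(8/5)²)/(6·4·1000) = 108/15625 rad
Load 2 — uniform load w=20 kN/m over full span:
  θ_2 = -w(L³-6Lx²+4x³)/(24EI) = -20·(4³-6·4·(16/5)²+4·(16/5)³)/(24·1000) = 132/3125 rad
Superposition: θ = Σ θ_i = 768/15625 rad ≈ 0.049152 rad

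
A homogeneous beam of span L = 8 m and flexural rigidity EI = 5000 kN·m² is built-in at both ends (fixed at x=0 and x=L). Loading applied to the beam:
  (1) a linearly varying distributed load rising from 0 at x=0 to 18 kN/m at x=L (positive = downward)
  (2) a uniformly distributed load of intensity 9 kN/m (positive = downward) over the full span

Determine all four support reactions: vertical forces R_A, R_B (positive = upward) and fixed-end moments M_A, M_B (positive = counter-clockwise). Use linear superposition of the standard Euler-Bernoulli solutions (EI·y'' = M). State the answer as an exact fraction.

Load 1 — triangular load w₀=18 kN/m (0→w₀ over full span):
  R_A = 3w₀L/20 = 3·18·8/20 = 108/5 kN
  M_A = w₀L²/30 = 18·8²/30 = 192/5 kN·m
  R_B = 7w₀L/20 = 7·18·8/20 = 252/5 kN
  M_B = -w₀L²/20 = -18·8²/20 = -288/5 kN·m
Load 2 — uniform load w=9 kN/m over full span:
  R_A = wL/2 = 9·8/2 = 36 kN
  M_A = wL²/12 = 9·8²/12 = 48 kN·m
  R_B = wL/2 = 9·8/2 = 36 kN
  M_B = -wL²/12 = -9·8²/12 = -48 kN·m
Superposition: R_A = 288/5 kN, M_A = 432/5 kN·m, R_B = 432/5 kN, M_B = -528/5 kN·m

R_A = 288/5 kN, M_A = 432/5 kN·m, R_B = 432/5 kN, M_B = -528/5 kN·m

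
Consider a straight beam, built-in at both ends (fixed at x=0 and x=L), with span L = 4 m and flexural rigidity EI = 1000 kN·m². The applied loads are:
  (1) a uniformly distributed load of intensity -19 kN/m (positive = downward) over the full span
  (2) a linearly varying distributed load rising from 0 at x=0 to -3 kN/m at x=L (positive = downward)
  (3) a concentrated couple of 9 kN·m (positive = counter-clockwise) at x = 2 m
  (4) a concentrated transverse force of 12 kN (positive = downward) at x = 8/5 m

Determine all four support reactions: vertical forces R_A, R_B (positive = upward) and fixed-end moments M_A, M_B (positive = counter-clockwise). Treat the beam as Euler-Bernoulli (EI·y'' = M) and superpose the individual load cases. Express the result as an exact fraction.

Load 1 — uniform load w=-19 kN/m over full span:
  R_A = wL/2 = (-19)·4/2 = -38 kN
  M_A = wL²/12 = (-19)·4²/12 = -76/3 kN·m
  R_B = wL/2 = (-19)·4/2 = -38 kN
  M_B = -wL²/12 = -(-19)·4²/12 = 76/3 kN·m
Load 2 — triangular load w₀=-3 kN/m (0→w₀ over full span):
  R_A = 3w₀L/20 = 3·(-3)·4/20 = -9/5 kN
  M_A = w₀L²/30 = (-3)·4²/30 = -8/5 kN·m
  R_B = 7w₀L/20 = 7·(-3)·4/20 = -21/5 kN
  M_B = -w₀L²/20 = -(-3)·4²/20 = 12/5 kN·m
Load 3 — applied couple M₀=9 kN·m at a=2 m (b=L-a=2):
  R_A = 6M₀ab/L³ = 6·9·2·2/4³ = 27/8 kN
  M_A = M₀b(2a-b)/L² = 9·2·(2·2-2)/4² = 9/4 kN·m
  R_B = -6M₀ab/L³ = -6·9·2·2/4³ = -27/8 kN
  M_B = M₀a(2b-a)/L² = 9·2·(2·2-2)/4² = 9/4 kN·m
Load 4 — point force P=12 kN at a=8/5 m (b=L-a=12/5):
  R_A = Pb²(3a+b)/L³ = 12·(12/5)²·(3·(8/5)+(12/5))/4³ = 972/125 kN
  M_A = Pab²/L² = 12·(8/5)·(12/5)²/4² = 864/125 kN·m
  R_B = Pa²(a+3b)/L³ = 12·(8/5)²·((8/5)+3·(12/5))/4³ = 528/125 kN
  M_B = -Pa²b/L² = -12·(8/5)²·(12/5)/4² = -576/125 kN·m
Superposition: R_A = -28649/1000 kN, M_A = -26657/1500 kN·m, R_B = -41351/1000 kN, M_B = 38063/1500 kN·m

R_A = -28649/1000 kN, M_A = -26657/1500 kN·m, R_B = -41351/1000 kN, M_B = 38063/1500 kN·m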